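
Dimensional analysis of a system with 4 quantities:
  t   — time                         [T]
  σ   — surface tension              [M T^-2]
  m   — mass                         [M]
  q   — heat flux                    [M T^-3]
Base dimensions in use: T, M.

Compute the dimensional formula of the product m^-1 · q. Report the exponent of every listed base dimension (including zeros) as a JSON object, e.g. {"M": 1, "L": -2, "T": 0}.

{"T": -3, "M": 0}

Write exponents as rows T,M / cols t,σ,m,q:
  T: [ 1 -2  0 -3]
  M: [ 0  1  1  1]
  [T]: (-1)·0+(1)·-3 = -3
  [M]: (-1)·1+(1)·1 = 0
⇒ T^-3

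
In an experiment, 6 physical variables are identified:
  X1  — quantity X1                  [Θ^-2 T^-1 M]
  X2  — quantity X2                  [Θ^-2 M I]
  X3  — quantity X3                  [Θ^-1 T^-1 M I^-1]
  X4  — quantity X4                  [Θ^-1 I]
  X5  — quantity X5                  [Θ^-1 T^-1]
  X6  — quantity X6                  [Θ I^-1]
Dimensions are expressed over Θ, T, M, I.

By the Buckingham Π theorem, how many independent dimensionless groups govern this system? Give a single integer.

Dimensional matrix (Θ×T×M×I by X1×X2×X3×X4×X5×X6):
  Θ: [-2 -2 -1 -1 -1  1]
  T: [-1  0 -1  0 -1  0]
  M: [ 1  1  1  0  0  0]
  I: [ 0  1 -1  1  0 -1]
Row reduction gives pivot columns X1,X2,X3; rank = 3
n=6, r=3 ⇒ 3 dimensionless groups

3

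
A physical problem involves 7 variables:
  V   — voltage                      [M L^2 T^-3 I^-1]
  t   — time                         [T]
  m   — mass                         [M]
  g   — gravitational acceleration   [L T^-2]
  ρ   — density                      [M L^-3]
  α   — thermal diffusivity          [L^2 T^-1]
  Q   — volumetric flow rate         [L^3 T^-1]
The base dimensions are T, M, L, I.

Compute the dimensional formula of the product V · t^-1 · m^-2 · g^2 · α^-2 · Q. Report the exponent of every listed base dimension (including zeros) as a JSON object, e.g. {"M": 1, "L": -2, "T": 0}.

Dimensional matrix (T×M×L×I by V×t×m×g×ρ×α×Q):
  T: [-3  1  0 -2  0 -1 -1]
  M: [ 1  0  1  0  1  0  0]
  L: [ 2  0  0  1 -3  2  3]
  I: [-1  0  0  0  0  0  0]
  [T]: (1)·-3+(-1)·1+(-2)·0+(2)·-2+(-2)·-1+(1)·-1 = -7
  [M]: (1)·1+(-1)·0+(-2)·1+(2)·0+(-2)·0+(1)·0 = -1
  [L]: (1)·2+(-1)·0+(-2)·0+(2)·1+(-2)·2+(1)·3 = 3
  [I]: (1)·-1+(-1)·0+(-2)·0+(2)·0+(-2)·0+(1)·0 = -1
⇒ T^-7 M^-1 L^3 I^-1

{"T": -7, "M": -1, "L": 3, "I": -1}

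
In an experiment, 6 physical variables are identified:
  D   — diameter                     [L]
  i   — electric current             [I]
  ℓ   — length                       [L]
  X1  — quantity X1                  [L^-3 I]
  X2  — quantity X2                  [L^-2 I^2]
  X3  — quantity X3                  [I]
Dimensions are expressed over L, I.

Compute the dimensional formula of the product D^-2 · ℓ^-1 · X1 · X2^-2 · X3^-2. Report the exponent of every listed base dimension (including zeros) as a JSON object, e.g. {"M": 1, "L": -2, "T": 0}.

Dimensional matrix (L×I by D×i×ℓ×X1×X2×X3):
  L: [ 1  0  1 -3 -2  0]
  I: [ 0  1  0  1  2  1]
  [L]: (-2)·1+(-1)·1+(1)·-3+(-2)·-2+(-2)·0 = -2
  [I]: (-2)·0+(-1)·0+(1)·1+(-2)·2+(-2)·1 = -5
⇒ L^-2 I^-5

{"L": -2, "I": -5}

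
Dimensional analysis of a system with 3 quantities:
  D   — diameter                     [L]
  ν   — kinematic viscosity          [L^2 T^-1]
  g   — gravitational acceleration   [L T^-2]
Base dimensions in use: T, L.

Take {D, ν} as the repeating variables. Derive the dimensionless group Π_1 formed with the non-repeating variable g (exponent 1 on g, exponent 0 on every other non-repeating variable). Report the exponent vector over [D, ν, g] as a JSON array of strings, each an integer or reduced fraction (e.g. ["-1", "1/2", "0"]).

["3", "-2", "1"]

Exponent matrix [T,L] × [D,ν,g]:
  T: [ 0 -1 -2]
  L: [ 1  2  1]
RREF → pivots at {D,ν} ⇒ r = 2
Repeat: D,ν; free: g
RREF:
  r0: [   1    0   -3]
  r1: [   0    1    2]
Fix exponent of g at 1; solve each RREF row for its pivot's exponent:
  r0: exp(D) + (-3)·1 = 0 ⇒ exp(D) = 3
  r1: exp(ν) + (2)·1 = 0 ⇒ exp(ν) = -2
Π_1 = D^3 · ν^-2 · g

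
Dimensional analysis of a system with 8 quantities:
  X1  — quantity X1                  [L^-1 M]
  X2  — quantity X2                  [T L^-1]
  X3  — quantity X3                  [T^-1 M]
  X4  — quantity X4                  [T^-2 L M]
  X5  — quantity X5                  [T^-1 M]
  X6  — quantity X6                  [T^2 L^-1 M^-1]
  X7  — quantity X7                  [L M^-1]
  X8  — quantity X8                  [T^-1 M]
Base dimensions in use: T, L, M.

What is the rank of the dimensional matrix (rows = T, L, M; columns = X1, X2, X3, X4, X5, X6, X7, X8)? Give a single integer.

2

Write exponents as rows T,L,M / cols X1,X2,X3,X4,X5,X6,X7,X8:
  T: [ 0  1 -1 -2 -1  2  0 -1]
  L: [-1 -1  0  1  0 -1  1  0]
  M: [ 1  0  1  1  1 -1 -1  1]
Row reduction gives pivot columns X1,X2; rank = 2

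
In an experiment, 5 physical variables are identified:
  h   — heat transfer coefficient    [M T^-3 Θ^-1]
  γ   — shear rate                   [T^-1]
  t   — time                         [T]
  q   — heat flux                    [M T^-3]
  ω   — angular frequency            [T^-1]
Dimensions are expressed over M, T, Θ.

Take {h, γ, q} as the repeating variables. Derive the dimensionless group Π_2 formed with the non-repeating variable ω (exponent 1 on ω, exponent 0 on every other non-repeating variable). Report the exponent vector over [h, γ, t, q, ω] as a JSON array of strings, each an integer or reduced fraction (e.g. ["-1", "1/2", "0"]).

["0", "-1", "0", "0", "1"]

Exponent matrix [M,T,Θ] × [h,γ,t,q,ω]:
  M: [ 1  0  0  1  0]
  T: [-3 -1  1 -3 -1]
  Θ: [-1  0  0  0  0]
Echelon form has 3 nonzero rows (pivots: h,γ,q)
Pivot set = {h,γ,q}, free = {t,ω}
RREF:
  r0: [   1    0    0    0    0]
  r1: [   0    1   -1    0    1]
  r2: [   0    0    0    1    0]
Fix exponent of ω at 1, t at 0; solve each RREF row for its pivot's exponent:
  r0: exp(h) + (0)·1 = 0 ⇒ exp(h) = 0
  r1: exp(γ) + (1)·1 = 0 ⇒ exp(γ) = -1
  r2: exp(q) + (0)·1 = 0 ⇒ exp(q) = 0
Π_2 = γ^-1 · ω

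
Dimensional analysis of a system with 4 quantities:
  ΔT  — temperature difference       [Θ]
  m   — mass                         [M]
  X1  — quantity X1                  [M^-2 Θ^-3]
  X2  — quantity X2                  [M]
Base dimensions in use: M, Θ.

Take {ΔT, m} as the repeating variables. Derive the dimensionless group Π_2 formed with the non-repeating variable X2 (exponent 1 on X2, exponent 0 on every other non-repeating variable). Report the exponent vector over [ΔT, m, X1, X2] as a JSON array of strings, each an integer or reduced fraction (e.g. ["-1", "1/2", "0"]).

Exponent matrix [M,Θ] × [ΔT,m,X1,X2]:
  M: [ 0  1 -2  1]
  Θ: [ 1  0 -3  0]
Row reduction gives pivot columns ΔT,m; rank = 2
Pivot set = {ΔT,m}, free = {X1,X2}
RREF:
  r0: [   1    0   -3    0]
  r1: [   0    1   -2    1]
Fix exponent of X2 at 1, X1 at 0; solve each RREF row for its pivot's exponent:
  r0: exp(ΔT) + (0)·1 = 0 ⇒ exp(ΔT) = 0
  r1: exp(m) + (1)·1 = 0 ⇒ exp(m) = -1
Π_2 = m^-1 · X2

["0", "-1", "0", "1"]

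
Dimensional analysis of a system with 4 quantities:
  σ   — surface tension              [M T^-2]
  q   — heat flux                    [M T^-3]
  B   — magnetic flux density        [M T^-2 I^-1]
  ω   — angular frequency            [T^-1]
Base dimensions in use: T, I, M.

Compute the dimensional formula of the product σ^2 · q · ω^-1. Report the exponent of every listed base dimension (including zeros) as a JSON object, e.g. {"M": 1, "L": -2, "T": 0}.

Dimensional matrix (T×I×M by σ×q×B×ω):
  T: [-2 -3 -2 -1]
  I: [ 0  0 -1  0]
  M: [ 1  1  1  0]
  [T]: (2)·-2+(1)·-3+(-1)·-1 = -6
  [I]: (2)·0+(1)·0+(-1)·0 = 0
  [M]: (2)·1+(1)·1+(-1)·0 = 3
⇒ T^-6 M^3

{"T": -6, "I": 0, "M": 3}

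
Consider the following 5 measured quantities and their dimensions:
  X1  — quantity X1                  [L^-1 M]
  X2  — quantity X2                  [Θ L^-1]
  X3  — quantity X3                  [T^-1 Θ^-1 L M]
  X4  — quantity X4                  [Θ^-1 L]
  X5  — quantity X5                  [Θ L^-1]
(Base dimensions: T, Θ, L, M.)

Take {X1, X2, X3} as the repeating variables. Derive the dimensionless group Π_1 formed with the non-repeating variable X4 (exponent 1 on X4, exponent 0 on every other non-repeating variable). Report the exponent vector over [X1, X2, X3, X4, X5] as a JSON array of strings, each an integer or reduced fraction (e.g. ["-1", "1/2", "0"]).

["0", "1", "0", "1", "0"]

Dimensional matrix (T×Θ×L×M by X1×X2×X3×X4×X5):
  T: [ 0  0 -1  0  0]
  Θ: [ 0  1 -1 -1  1]
  L: [-1 -1  1  1 -1]
  M: [ 1  0  1  0  0]
RREF → pivots at {X1,X2,X3} ⇒ r = 3
Repeat: X1,X2,X3; free: X4,X5
RREF:
  r0: [   1    0    0    0    0]
  r1: [   0    1    0   -1    1]
  r2: [   0    0    1    0    0]
  r3: [   0    0    0    0    0]
Fix exponent of X4 at 1, X5 at 0; solve each RREF row for its pivot's exponent:
  r0: exp(X1) + (0)·1 = 0 ⇒ exp(X1) = 0
  r1: exp(X2) + (-1)·1 = 0 ⇒ exp(X2) = 1
  r2: exp(X3) + (0)·1 = 0 ⇒ exp(X3) = 0
Π_1 = X2 · X4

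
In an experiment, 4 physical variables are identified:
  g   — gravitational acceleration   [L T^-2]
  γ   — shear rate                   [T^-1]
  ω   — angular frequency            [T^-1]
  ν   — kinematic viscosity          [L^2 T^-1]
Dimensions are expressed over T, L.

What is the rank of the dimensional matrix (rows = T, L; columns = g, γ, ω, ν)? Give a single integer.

2

Write exponents as rows T,L / cols g,γ,ω,ν:
  T: [-2 -1 -1 -1]
  L: [ 1  0  0  2]
Row reduction gives pivot columns g,γ; rank = 2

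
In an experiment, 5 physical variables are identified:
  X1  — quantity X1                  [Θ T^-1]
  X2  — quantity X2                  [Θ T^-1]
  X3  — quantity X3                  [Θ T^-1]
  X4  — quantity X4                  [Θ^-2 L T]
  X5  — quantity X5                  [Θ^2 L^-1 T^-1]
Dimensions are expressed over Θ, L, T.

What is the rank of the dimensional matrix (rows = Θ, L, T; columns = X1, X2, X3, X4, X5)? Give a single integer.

Dimensional matrix (Θ×L×T by X1×X2×X3×X4×X5):
  Θ: [ 1  1  1 -2  2]
  L: [ 0  0  0  1 -1]
  T: [-1 -1 -1  1 -1]
Row reduction gives pivot columns X1,X4; rank = 2

2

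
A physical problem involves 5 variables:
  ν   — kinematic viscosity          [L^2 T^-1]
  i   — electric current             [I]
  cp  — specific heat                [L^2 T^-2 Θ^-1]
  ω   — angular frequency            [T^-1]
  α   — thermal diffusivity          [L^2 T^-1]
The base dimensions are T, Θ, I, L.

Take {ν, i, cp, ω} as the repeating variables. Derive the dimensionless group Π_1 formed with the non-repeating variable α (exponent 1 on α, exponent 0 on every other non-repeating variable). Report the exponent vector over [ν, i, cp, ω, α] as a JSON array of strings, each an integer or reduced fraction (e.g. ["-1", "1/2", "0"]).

Exponent matrix [T,Θ,I,L] × [ν,i,cp,ω,α]:
  T: [-1  0 -2 -1 -1]
  Θ: [ 0  0 -1  0  0]
  I: [ 0  1  0  0  0]
  L: [ 2  0  2  0  2]
RREF → pivots at {ν,i,cp,ω} ⇒ r = 4
Repeat: ν,i,cp,ω; free: α
RREF:
  r0: [   1    0    0    0    1]
  r1: [   0    1    0    0    0]
  r2: [   0    0    1    0    0]
  r3: [   0    0    0    1    0]
Fix exponent of α at 1; solve each RREF row for its pivot's exponent:
  r0: exp(ν) + (1)·1 = 0 ⇒ exp(ν) = -1
  r1: exp(i) + (0)·1 = 0 ⇒ exp(i) = 0
  r2: exp(cp) + (0)·1 = 0 ⇒ exp(cp) = 0
  r3: exp(ω) + (0)·1 = 0 ⇒ exp(ω) = 0
Π_1 = ν^-1 · α

["-1", "0", "0", "0", "1"]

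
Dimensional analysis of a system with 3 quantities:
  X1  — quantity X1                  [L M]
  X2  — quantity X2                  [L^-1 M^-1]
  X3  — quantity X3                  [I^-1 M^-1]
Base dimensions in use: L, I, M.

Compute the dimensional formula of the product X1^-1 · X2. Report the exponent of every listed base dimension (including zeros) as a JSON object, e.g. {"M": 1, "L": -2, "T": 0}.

{"L": -2, "I": 0, "M": -2}

Dimensional matrix (L×I×M by X1×X2×X3):
  L: [ 1 -1  0]
  I: [ 0  0 -1]
  M: [ 1 -1 -1]
  [L]: (-1)·1+(1)·-1 = -2
  [I]: (-1)·0+(1)·0 = 0
  [M]: (-1)·1+(1)·-1 = -2
⇒ L^-2 M^-2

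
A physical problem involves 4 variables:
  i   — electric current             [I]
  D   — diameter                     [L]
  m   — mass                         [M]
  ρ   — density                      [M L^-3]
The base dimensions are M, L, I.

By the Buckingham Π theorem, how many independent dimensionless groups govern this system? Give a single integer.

Dimensional matrix (M×L×I by i×D×m×ρ):
  M: [ 0  0  1  1]
  L: [ 0  1  0 -3]
  I: [ 1  0  0  0]
RREF → pivots at {i,D,m} ⇒ r = 3
n=4, r=3 ⇒ 1 dimensionless group

1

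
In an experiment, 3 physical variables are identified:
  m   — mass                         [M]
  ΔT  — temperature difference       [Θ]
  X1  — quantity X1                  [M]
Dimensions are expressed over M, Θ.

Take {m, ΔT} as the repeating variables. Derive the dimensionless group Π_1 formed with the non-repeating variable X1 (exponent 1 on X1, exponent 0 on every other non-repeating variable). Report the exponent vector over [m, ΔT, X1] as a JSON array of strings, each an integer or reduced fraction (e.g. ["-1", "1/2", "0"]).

["-1", "0", "1"]

Exponent matrix [M,Θ] × [m,ΔT,X1]:
  M: [ 1  0  1]
  Θ: [ 0  1  0]
RREF → pivots at {m,ΔT} ⇒ r = 2
Repeat: m,ΔT; free: X1
RREF:
  r0: [   1    0    1]
  r1: [   0    1    0]
Fix exponent of X1 at 1; solve each RREF row for its pivot's exponent:
  r0: exp(m) + (1)·1 = 0 ⇒ exp(m) = -1
  r1: exp(ΔT) + (0)·1 = 0 ⇒ exp(ΔT) = 0
Π_1 = m^-1 · X1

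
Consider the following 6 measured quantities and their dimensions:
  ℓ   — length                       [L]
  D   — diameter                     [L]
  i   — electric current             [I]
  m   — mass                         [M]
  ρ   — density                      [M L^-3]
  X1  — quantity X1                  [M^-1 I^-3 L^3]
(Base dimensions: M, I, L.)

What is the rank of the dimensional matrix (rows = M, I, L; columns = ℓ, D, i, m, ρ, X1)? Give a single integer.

3

Write exponents as rows M,I,L / cols ℓ,D,i,m,ρ,X1:
  M: [ 0  0  0  1  1 -1]
  I: [ 0  0  1  0  0 -3]
  L: [ 1  1  0  0 -3  3]
Row reduction gives pivot columns ℓ,i,m; rank = 3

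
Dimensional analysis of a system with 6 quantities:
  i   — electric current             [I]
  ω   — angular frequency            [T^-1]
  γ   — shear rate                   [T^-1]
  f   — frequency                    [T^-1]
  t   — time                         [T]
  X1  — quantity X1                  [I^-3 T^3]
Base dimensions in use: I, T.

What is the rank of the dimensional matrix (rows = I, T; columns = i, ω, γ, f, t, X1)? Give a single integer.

Write exponents as rows I,T / cols i,ω,γ,f,t,X1:
  I: [ 1  0  0  0  0 -3]
  T: [ 0 -1 -1 -1  1  3]
RREF → pivots at {i,ω} ⇒ r = 2

2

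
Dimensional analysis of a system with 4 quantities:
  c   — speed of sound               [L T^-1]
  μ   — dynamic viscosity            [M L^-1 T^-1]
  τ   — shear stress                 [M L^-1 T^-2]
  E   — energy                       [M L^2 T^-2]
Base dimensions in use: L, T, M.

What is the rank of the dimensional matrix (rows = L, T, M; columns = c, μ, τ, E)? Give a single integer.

Write exponents as rows L,T,M / cols c,μ,τ,E:
  L: [ 1 -1 -1  2]
  T: [-1 -1 -2 -2]
  M: [ 0  1  1  1]
Row reduction gives pivot columns c,μ,τ; rank = 3

3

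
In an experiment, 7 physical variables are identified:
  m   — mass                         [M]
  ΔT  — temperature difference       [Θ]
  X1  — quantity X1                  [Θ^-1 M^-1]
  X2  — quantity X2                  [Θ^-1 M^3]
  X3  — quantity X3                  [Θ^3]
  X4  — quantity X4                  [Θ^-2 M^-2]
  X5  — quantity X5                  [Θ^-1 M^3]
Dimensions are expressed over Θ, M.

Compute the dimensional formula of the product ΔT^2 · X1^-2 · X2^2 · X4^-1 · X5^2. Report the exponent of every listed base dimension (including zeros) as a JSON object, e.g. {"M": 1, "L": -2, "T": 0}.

Exponent matrix [Θ,M] × [m,ΔT,X1,X2,X3,X4,X5]:
  Θ: [ 0  1 -1 -1  3 -2 -1]
  M: [ 1  0 -1  3  0 -2  3]
  [Θ]: (2)·1+(-2)·-1+(2)·-1+(-1)·-2+(2)·-1 = 2
  [M]: (2)·0+(-2)·-1+(2)·3+(-1)·-2+(2)·3 = 16
⇒ Θ^2 M^16

{"Θ": 2, "M": 16}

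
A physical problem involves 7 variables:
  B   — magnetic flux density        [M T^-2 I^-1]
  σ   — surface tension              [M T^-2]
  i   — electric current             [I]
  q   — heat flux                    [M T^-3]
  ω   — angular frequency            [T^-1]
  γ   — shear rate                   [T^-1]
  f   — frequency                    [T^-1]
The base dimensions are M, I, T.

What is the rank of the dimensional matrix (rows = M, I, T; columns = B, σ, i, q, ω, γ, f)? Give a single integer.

3

Dimensional matrix (M×I×T by B×σ×i×q×ω×γ×f):
  M: [ 1  1  0  1  0  0  0]
  I: [-1  0  1  0  0  0  0]
  T: [-2 -2  0 -3 -1 -1 -1]
Echelon form has 3 nonzero rows (pivots: B,σ,q)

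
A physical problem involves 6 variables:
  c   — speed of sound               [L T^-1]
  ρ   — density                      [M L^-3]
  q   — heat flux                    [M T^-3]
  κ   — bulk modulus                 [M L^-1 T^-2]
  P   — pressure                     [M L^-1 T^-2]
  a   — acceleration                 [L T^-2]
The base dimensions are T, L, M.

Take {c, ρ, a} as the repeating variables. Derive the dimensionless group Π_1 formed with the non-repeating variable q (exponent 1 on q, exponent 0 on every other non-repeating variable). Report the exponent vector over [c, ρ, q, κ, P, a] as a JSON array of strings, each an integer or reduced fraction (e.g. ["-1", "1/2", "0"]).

["-3", "-1", "1", "0", "0", "0"]

Exponent matrix [T,L,M] × [c,ρ,q,κ,P,a]:
  T: [-1  0 -3 -2 -2 -2]
  L: [ 1 -3  0 -1 -1  1]
  M: [ 0  1  1  1  1  0]
Echelon form has 3 nonzero rows (pivots: c,ρ,a)
Repeat: c,ρ,a; free: q,κ,P
RREF:
  r0: [   1    0    3    2    2    0]
  r1: [   0    1    1    1    1    0]
  r2: [   0    0    0    0    0    1]
Fix exponent of q at 1, κ at 0, P at 0; solve each RREF row for its pivot's exponent:
  r0: exp(c) + (3)·1 = 0 ⇒ exp(c) = -3
  r1: exp(ρ) + (1)·1 = 0 ⇒ exp(ρ) = -1
  r2: exp(a) + (0)·1 = 0 ⇒ exp(a) = 0
Π_1 = c^-3 · ρ^-1 · q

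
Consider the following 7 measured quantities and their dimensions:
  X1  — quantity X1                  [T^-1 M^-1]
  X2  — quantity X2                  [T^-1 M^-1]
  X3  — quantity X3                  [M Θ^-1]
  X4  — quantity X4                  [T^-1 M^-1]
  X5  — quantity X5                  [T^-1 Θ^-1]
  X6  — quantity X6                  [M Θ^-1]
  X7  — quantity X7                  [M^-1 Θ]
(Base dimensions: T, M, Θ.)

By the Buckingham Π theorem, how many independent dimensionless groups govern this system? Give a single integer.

5

Dimensional matrix (T×M×Θ by X1×X2×X3×X4×X5×X6×X7):
  T: [-1 -1  0 -1 -1  0  0]
  M: [-1 -1  1 -1  0  1 -1]
  Θ: [ 0  0 -1  0 -1 -1  1]
Echelon form has 2 nonzero rows (pivots: X1,X3)
7 vars − rank 2 = 5 Π groups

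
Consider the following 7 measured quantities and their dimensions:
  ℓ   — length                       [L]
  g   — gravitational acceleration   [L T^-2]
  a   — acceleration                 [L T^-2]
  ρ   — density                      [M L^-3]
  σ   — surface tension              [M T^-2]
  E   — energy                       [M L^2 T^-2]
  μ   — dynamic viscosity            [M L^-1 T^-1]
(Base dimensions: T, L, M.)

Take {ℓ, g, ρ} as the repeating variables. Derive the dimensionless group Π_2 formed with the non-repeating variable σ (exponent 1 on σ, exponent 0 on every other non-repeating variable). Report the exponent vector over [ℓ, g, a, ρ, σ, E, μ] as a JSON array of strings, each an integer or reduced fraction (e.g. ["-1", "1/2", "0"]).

Exponent matrix [T,L,M] × [ℓ,g,a,ρ,σ,E,μ]:
  T: [ 0 -2 -2  0 -2 -2 -1]
  L: [ 1  1  1 -3  0  2 -1]
  M: [ 0  0  0  1  1  1  1]
Echelon form has 3 nonzero rows (pivots: ℓ,g,ρ)
Repeat: ℓ,g,ρ; free: a,σ,E,μ
RREF:
  r0: [   1    0    0    0    2    4  3/2]
  r1: [   0    1    1    0    1    1  1/2]
  r2: [   0    0    0    1    1    1    1]
Fix exponent of σ at 1, a at 0, E at 0, μ at 0; solve each RREF row for its pivot's exponent:
  r0: exp(ℓ) + (2)·1 = 0 ⇒ exp(ℓ) = -2
  r1: exp(g) + (1)·1 = 0 ⇒ exp(g) = -1
  r2: exp(ρ) + (1)·1 = 0 ⇒ exp(ρ) = -1
Π_2 = ℓ^-2 · g^-1 · ρ^-1 · σ

["-2", "-1", "0", "-1", "1", "0", "0"]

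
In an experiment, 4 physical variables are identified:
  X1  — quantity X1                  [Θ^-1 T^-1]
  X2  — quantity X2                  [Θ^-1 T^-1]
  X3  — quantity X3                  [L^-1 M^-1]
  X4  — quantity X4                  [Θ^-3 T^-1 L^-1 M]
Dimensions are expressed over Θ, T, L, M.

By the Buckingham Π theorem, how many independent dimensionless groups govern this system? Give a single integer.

Write exponents as rows Θ,T,L,M / cols X1,X2,X3,X4:
  Θ: [-1 -1  0 -3]
  T: [-1 -1  0 -1]
  L: [ 0  0 -1 -1]
  M: [ 0  0 -1  1]
Echelon form has 3 nonzero rows (pivots: X1,X3,X4)
Π count = n − r = 4 − 3 = 1

1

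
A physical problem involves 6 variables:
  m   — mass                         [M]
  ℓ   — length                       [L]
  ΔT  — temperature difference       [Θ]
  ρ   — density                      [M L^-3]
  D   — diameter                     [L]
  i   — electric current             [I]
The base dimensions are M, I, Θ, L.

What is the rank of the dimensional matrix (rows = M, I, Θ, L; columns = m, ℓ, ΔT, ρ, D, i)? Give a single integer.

Write exponents as rows M,I,Θ,L / cols m,ℓ,ΔT,ρ,D,i:
  M: [ 1  0  0  1  0  0]
  I: [ 0  0  0  0  0  1]
  Θ: [ 0  0  1  0  0  0]
  L: [ 0  1  0 -3  1  0]
RREF → pivots at {m,ℓ,ΔT,i} ⇒ r = 4

4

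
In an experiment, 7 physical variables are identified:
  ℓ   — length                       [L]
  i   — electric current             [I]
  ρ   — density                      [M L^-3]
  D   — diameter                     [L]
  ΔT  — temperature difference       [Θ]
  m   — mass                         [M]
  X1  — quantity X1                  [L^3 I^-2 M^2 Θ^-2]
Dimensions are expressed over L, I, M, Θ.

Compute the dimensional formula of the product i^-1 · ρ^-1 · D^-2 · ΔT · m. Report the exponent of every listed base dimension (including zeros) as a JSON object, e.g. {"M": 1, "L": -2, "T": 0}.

{"L": 1, "I": -1, "M": 0, "Θ": 1}

Dimensional matrix (L×I×M×Θ by ℓ×i×ρ×D×ΔT×m×X1):
  L: [ 1  0 -3  1  0  0  3]
  I: [ 0  1  0  0  0  0 -2]
  M: [ 0  0  1  0  0  1  2]
  Θ: [ 0  0  0  0  1  0 -2]
  [L]: (-1)·0+(-1)·-3+(-2)·1+(1)·0+(1)·0 = 1
  [I]: (-1)·1+(-1)·0+(-2)·0+(1)·0+(1)·0 = -1
  [M]: (-1)·0+(-1)·1+(-2)·0+(1)·0+(1)·1 = 0
  [Θ]: (-1)·0+(-1)·0+(-2)·0+(1)·1+(1)·0 = 1
⇒ L I^-1 Θ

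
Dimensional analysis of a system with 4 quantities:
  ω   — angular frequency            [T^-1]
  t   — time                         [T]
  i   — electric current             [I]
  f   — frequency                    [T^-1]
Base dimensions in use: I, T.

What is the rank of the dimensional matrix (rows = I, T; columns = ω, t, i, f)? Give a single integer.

Dimensional matrix (I×T by ω×t×i×f):
  I: [ 0  0  1  0]
  T: [-1  1  0 -1]
RREF → pivots at {ω,i} ⇒ r = 2

2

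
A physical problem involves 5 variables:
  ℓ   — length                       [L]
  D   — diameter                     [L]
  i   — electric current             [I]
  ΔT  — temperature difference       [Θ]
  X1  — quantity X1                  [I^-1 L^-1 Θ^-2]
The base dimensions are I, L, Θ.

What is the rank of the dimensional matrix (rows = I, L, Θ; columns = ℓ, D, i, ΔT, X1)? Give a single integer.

3

Write exponents as rows I,L,Θ / cols ℓ,D,i,ΔT,X1:
  I: [ 0  0  1  0 -1]
  L: [ 1  1  0  0 -1]
  Θ: [ 0  0  0  1 -2]
Row reduction gives pivot columns ℓ,i,ΔT; rank = 3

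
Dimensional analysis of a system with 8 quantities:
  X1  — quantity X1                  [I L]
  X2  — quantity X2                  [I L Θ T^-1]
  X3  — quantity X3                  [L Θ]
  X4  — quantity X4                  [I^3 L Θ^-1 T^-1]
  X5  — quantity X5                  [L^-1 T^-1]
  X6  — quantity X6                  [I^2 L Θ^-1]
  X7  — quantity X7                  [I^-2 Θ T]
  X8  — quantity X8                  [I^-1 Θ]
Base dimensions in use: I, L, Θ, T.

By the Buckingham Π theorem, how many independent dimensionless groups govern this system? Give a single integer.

Exponent matrix [I,L,Θ,T] × [X1,X2,X3,X4,X5,X6,X7,X8]:
  I: [ 1  1  0  3  0  2 -2 -1]
  L: [ 1  1  1  1 -1  1  0  0]
  Θ: [ 0  1  1 -1  0 -1  1  1]
  T: [ 0 -1  0 -1 -1  0  1  0]
RREF → pivots at {X1,X2,X3} ⇒ r = 3
n=8, r=3 ⇒ 5 dimensionless groups

5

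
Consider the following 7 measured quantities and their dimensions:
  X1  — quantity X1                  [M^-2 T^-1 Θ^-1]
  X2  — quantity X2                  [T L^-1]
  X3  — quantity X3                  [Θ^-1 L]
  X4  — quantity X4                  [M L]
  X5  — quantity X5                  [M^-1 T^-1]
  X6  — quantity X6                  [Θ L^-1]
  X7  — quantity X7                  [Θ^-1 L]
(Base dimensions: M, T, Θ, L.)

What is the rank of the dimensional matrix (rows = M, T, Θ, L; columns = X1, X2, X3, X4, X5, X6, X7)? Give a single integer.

Write exponents as rows M,T,Θ,L / cols X1,X2,X3,X4,X5,X6,X7:
  M: [-2  0  0  1 -1  0  0]
  T: [-1  1  0  0 -1  0  0]
  Θ: [-1  0 -1  0  0  1 -1]
  L: [ 0 -1  1  1  0 -1  1]
RREF → pivots at {X1,X2,X3} ⇒ r = 3

3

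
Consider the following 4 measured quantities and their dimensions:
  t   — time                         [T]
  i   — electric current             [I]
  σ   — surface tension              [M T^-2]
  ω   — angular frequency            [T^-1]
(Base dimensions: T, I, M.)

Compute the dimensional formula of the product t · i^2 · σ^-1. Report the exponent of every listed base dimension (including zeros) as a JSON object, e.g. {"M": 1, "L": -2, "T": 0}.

{"T": 3, "I": 2, "M": -1}

Dimensional matrix (T×I×M by t×i×σ×ω):
  T: [ 1  0 -2 -1]
  I: [ 0  1  0  0]
  M: [ 0  0  1  0]
  [T]: (1)·1+(2)·0+(-1)·-2 = 3
  [I]: (1)·0+(2)·1+(-1)·0 = 2
  [M]: (1)·0+(2)·0+(-1)·1 = -1
⇒ T^3 I^2 M^-1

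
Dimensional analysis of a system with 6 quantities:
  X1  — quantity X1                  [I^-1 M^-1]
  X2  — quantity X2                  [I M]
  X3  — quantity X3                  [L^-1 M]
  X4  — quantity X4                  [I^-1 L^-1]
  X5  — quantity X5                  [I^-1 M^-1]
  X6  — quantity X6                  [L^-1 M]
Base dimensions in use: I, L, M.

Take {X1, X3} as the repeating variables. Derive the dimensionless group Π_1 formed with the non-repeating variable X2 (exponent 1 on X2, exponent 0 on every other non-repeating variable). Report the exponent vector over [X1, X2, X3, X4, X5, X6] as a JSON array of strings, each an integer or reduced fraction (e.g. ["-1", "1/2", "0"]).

["1", "1", "0", "0", "0", "0"]

Exponent matrix [I,L,M] × [X1,X2,X3,X4,X5,X6]:
  I: [-1  1  0 -1 -1  0]
  L: [ 0  0 -1 -1  0 -1]
  M: [-1  1  1  0 -1  1]
Row reduction gives pivot columns X1,X3; rank = 2
Repeat: X1,X3; free: X2,X4,X5,X6
RREF:
  r0: [   1   -1    0    1    1    0]
  r1: [   0    0    1    1    0    1]
  r2: [   0    0    0    0    0    0]
Fix exponent of X2 at 1, X4 at 0, X5 at 0, X6 at 0; solve each RREF row for its pivot's exponent:
  r0: exp(X1) + (-1)·1 = 0 ⇒ exp(X1) = 1
  r1: exp(X3) + (0)·1 = 0 ⇒ exp(X3) = 0
Π_1 = X1 · X2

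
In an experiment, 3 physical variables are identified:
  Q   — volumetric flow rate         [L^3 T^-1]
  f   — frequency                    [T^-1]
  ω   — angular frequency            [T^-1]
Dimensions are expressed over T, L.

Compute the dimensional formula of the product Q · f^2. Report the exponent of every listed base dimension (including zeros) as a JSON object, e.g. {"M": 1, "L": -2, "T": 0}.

{"T": -3, "L": 3}

Write exponents as rows T,L / cols Q,f,ω:
  T: [-1 -1 -1]
  L: [ 3  0  0]
  [T]: (1)·-1+(2)·-1 = -3
  [L]: (1)·3+(2)·0 = 3
⇒ T^-3 L^3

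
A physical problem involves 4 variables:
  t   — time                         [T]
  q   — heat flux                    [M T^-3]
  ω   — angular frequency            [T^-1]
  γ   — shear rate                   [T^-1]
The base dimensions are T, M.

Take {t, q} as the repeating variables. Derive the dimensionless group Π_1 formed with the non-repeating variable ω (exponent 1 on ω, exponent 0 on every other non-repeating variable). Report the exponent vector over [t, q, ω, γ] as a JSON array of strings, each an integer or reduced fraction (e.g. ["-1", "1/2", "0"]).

Dimensional matrix (T×M by t×q×ω×γ):
  T: [ 1 -3 -1 -1]
  M: [ 0  1  0  0]
Row reduction gives pivot columns t,q; rank = 2
Pivot set = {t,q}, free = {ω,γ}
RREF:
  r0: [   1    0   -1   -1]
  r1: [   0    1    0    0]
Fix exponent of ω at 1, γ at 0; solve each RREF row for its pivot's exponent:
  r0: exp(t) + (-1)·1 = 0 ⇒ exp(t) = 1
  r1: exp(q) + (0)·1 = 0 ⇒ exp(q) = 0
Π_1 = t · ω

["1", "0", "1", "0"]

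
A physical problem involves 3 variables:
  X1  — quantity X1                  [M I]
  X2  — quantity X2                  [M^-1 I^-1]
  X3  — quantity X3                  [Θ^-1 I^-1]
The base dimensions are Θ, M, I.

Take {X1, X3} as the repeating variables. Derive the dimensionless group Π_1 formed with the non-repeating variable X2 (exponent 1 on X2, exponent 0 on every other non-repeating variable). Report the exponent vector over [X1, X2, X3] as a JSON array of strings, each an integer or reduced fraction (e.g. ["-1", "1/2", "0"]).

["1", "1", "0"]

Exponent matrix [Θ,M,I] × [X1,X2,X3]:
  Θ: [ 0  0 -1]
  M: [ 1 -1  0]
  I: [ 1 -1 -1]
RREF → pivots at {X1,X3} ⇒ r = 2
Repeat: X1,X3; free: X2
RREF:
  r0: [   1   -1    0]
  r1: [   0    0    1]
  r2: [   0    0    0]
Fix exponent of X2 at 1; solve each RREF row for its pivot's exponent:
  r0: exp(X1) + (-1)·1 = 0 ⇒ exp(X1) = 1
  r1: exp(X3) + (0)·1 = 0 ⇒ exp(X3) = 0
Π_1 = X1 · X2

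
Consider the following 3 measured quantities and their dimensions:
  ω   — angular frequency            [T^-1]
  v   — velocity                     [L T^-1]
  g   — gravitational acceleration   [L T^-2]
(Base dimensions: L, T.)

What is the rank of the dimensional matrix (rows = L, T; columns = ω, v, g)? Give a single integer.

2

Exponent matrix [L,T] × [ω,v,g]:
  L: [ 0  1  1]
  T: [-1 -1 -2]
RREF → pivots at {ω,v} ⇒ r = 2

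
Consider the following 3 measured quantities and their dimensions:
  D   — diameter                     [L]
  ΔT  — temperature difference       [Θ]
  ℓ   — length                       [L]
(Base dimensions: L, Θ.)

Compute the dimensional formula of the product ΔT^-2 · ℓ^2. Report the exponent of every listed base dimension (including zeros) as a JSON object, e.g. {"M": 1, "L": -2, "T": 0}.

{"L": 2, "Θ": -2}

Dimensional matrix (L×Θ by D×ΔT×ℓ):
  L: [ 1  0  1]
  Θ: [ 0  1  0]
  [L]: (-2)·0+(2)·1 = 2
  [Θ]: (-2)·1+(2)·0 = -2
⇒ L^2 Θ^-2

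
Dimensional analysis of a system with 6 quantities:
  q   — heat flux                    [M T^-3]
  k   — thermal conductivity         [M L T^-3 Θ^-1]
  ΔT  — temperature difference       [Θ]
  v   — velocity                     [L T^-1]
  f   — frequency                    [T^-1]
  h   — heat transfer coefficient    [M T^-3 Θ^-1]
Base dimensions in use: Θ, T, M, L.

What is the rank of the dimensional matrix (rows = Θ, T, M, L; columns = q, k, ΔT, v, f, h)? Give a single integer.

4

Dimensional matrix (Θ×T×M×L by q×k×ΔT×v×f×h):
  Θ: [ 0 -1  1  0  0 -1]
  T: [-3 -3  0 -1 -1 -3]
  M: [ 1  1  0  0  0  1]
  L: [ 0  1  0  1  0  0]
Echelon form has 4 nonzero rows (pivots: q,k,ΔT,v)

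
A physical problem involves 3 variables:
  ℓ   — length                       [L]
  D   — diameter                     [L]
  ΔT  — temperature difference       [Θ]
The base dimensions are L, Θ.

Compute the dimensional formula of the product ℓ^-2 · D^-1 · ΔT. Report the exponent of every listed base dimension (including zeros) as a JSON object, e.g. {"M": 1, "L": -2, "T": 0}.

Dimensional matrix (L×Θ by ℓ×D×ΔT):
  L: [ 1  1  0]
  Θ: [ 0  0  1]
  [L]: (-2)·1+(-1)·1+(1)·0 = -3
  [Θ]: (-2)·0+(-1)·0+(1)·1 = 1
⇒ L^-3 Θ

{"L": -3, "Θ": 1}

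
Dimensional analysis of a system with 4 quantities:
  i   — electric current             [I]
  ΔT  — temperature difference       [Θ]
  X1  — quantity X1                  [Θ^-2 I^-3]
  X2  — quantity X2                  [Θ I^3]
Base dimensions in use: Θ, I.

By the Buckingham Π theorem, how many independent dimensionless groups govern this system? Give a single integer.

2

Dimensional matrix (Θ×I by i×ΔT×X1×X2):
  Θ: [ 0  1 -2  1]
  I: [ 1  0 -3  3]
Row reduction gives pivot columns i,ΔT; rank = 2
n=4, r=2 ⇒ 2 dimensionless groups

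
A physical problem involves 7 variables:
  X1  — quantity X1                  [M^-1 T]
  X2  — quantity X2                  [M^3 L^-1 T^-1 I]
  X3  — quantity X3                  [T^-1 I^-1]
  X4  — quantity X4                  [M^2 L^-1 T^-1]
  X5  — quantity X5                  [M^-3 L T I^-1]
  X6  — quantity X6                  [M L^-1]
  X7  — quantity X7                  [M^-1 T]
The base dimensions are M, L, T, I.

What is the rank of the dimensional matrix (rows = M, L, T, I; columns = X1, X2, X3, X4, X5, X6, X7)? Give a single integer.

3

Write exponents as rows M,L,T,I / cols X1,X2,X3,X4,X5,X6,X7:
  M: [-1  3  0  2 -3  1 -1]
  L: [ 0 -1  0 -1  1 -1  0]
  T: [ 1 -1 -1 -1  1  0  1]
  I: [ 0  1 -1  0 -1  0  0]
Echelon form has 3 nonzero rows (pivots: X1,X2,X3)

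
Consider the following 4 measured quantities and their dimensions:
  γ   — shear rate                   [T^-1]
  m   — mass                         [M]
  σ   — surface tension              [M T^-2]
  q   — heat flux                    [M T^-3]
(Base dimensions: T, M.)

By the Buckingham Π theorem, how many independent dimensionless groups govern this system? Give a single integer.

Dimensional matrix (T×M by γ×m×σ×q):
  T: [-1  0 -2 -3]
  M: [ 0  1  1  1]
RREF → pivots at {γ,m} ⇒ r = 2
n=4, r=2 ⇒ 2 dimensionless groups

2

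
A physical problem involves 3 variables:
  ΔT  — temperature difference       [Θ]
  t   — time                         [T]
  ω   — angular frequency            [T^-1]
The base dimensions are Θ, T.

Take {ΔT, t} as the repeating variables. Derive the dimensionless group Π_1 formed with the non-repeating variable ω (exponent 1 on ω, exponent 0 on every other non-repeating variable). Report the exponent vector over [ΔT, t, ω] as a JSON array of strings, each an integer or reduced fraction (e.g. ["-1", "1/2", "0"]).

Dimensional matrix (Θ×T by ΔT×t×ω):
  Θ: [ 1  0  0]
  T: [ 0  1 -1]
Echelon form has 2 nonzero rows (pivots: ΔT,t)
Repeat: ΔT,t; free: ω
RREF:
  r0: [   1    0    0]
  r1: [   0    1   -1]
Fix exponent of ω at 1; solve each RREF row for its pivot's exponent:
  r0: exp(ΔT) + (0)·1 = 0 ⇒ exp(ΔT) = 0
  r1: exp(t) + (-1)·1 = 0 ⇒ exp(t) = 1
Π_1 = t · ω

["0", "1", "1"]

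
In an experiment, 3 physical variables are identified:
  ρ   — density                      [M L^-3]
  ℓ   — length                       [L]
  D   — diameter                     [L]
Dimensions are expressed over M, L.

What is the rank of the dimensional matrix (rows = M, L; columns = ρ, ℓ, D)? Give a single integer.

2

Dimensional matrix (M×L by ρ×ℓ×D):
  M: [ 1  0  0]
  L: [-3  1  1]
RREF → pivots at {ρ,ℓ} ⇒ r = 2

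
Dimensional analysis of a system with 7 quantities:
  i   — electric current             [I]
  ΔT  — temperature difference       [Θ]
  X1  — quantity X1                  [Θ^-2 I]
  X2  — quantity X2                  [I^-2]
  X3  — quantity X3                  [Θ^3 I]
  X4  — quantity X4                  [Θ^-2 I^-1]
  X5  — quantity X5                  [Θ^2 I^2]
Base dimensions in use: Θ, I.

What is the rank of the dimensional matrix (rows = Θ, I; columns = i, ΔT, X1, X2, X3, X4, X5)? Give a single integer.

Dimensional matrix (Θ×I by i×ΔT×X1×X2×X3×X4×X5):
  Θ: [ 0  1 -2  0  3 -2  2]
  I: [ 1  0  1 -2  1 -1  2]
Echelon form has 2 nonzero rows (pivots: i,ΔT)

2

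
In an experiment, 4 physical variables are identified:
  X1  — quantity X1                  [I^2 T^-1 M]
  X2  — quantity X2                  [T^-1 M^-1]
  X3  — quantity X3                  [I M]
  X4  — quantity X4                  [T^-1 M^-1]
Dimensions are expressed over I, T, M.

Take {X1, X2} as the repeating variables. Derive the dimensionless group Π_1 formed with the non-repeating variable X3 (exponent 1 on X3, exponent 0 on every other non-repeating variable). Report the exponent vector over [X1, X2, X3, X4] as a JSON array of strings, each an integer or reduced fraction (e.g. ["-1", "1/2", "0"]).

["-1/2", "1/2", "1", "0"]

Dimensional matrix (I×T×M by X1×X2×X3×X4):
  I: [ 2  0  1  0]
  T: [-1 -1  0 -1]
  M: [ 1 -1  1 -1]
RREF → pivots at {X1,X2} ⇒ r = 2
Pivot set = {X1,X2}, free = {X3,X4}
RREF:
  r0: [   1    0  1/2    0]
  r1: [   0    1 -1/2    1]
  r2: [   0    0    0    0]
Fix exponent of X3 at 1, X4 at 0; solve each RREF row for its pivot's exponent:
  r0: exp(X1) + (1/2)·1 = 0 ⇒ exp(X1) = -1/2
  r1: exp(X2) + (-1/2)·1 = 0 ⇒ exp(X2) = 1/2
Π_1 = X1^(-1/2) · X2^(1/2) · X3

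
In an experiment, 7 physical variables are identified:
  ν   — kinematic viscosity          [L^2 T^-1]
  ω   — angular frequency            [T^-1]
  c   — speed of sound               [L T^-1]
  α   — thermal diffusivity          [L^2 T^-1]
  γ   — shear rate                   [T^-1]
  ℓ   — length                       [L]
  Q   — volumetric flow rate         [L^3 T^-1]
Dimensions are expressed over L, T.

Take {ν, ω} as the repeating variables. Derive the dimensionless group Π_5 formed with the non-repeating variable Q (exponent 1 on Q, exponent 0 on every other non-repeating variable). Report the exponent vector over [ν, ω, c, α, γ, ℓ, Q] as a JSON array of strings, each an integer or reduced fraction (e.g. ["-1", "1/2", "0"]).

Dimensional matrix (L×T by ν×ω×c×α×γ×ℓ×Q):
  L: [ 2  0  1  2  0  1  3]
  T: [-1 -1 -1 -1 -1  0 -1]
Row reduction gives pivot columns ν,ω; rank = 2
Repeat: ν,ω; free: c,α,γ,ℓ,Q
RREF:
  r0: [   1    0  1/2    1    0  1/2  3/2]
  r1: [   0    1  1/2    0    1 -1/2 -1/2]
Fix exponent of Q at 1, c at 0, α at 0, γ at 0, ℓ at 0; solve each RREF row for its pivot's exponent:
  r0: exp(ν) + (3/2)·1 = 0 ⇒ exp(ν) = -3/2
  r1: exp(ω) + (-1/2)·1 = 0 ⇒ exp(ω) = 1/2
Π_5 = ν^(-3/2) · ω^(1/2) · Q

["-3/2", "1/2", "0", "0", "0", "0", "1"]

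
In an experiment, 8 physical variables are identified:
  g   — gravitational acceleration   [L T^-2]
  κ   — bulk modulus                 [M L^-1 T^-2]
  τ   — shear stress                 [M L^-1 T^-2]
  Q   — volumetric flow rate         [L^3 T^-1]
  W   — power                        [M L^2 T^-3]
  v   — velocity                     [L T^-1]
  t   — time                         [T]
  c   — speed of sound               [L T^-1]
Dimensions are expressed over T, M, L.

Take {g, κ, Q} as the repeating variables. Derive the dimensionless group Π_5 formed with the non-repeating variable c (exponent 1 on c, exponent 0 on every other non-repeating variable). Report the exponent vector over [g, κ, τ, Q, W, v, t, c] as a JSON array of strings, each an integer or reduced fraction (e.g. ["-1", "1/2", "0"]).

["-2/5", "0", "0", "-1/5", "0", "0", "0", "1"]

Write exponents as rows T,M,L / cols g,κ,τ,Q,W,v,t,c:
  T: [-2 -2 -2 -1 -3 -1  1 -1]
  M: [ 0  1  1  0  1  0  0  0]
  L: [ 1 -1 -1  3  2  1  0  1]
RREF → pivots at {g,κ,Q} ⇒ r = 3
Repeat: g,κ,Q; free: τ,W,v,t,c
RREF:
  r0: [   1    0    0    0    0  2/5 -3/5  2/5]
  r1: [   0    1    1    0    1    0    0    0]
  r2: [   0    0    0    1    1  1/5  1/5  1/5]
Fix exponent of c at 1, τ at 0, W at 0, v at 0, t at 0; solve each RREF row for its pivot's exponent:
  r0: exp(g) + (2/5)·1 = 0 ⇒ exp(g) = -2/5
  r1: exp(κ) + (0)·1 = 0 ⇒ exp(κ) = 0
  r2: exp(Q) + (1/5)·1 = 0 ⇒ exp(Q) = -1/5
Π_5 = g^(-2/5) · Q^(-1/5) · c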